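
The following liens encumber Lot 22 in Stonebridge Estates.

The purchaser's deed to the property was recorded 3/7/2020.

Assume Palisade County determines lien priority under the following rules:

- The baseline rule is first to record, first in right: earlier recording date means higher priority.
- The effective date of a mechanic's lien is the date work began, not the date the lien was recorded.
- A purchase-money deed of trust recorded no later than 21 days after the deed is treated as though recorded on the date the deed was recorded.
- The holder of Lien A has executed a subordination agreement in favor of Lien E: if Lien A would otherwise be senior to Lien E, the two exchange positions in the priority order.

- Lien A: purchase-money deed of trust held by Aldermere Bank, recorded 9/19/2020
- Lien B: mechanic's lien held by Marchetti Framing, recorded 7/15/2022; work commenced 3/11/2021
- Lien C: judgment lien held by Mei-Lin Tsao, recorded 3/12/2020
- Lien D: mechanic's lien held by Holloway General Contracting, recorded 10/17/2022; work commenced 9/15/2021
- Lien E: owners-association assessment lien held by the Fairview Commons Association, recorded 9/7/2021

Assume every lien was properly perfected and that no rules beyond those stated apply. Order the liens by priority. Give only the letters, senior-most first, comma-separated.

C, E, B, A, D

Effective dates: A missed the 21-day window (196 days after the deed), so its recording date stands; B is treated as recorded 3/11/2021, the work-commencement date; D is treated as recorded 9/15/2021, the work-commencement date.
Ordering by effective date: C (3/12/2020), A (9/19/2020), B (3/11/2021), E (9/7/2021), D (9/15/2021).
A is senior to E before the subordination, so the two trade places.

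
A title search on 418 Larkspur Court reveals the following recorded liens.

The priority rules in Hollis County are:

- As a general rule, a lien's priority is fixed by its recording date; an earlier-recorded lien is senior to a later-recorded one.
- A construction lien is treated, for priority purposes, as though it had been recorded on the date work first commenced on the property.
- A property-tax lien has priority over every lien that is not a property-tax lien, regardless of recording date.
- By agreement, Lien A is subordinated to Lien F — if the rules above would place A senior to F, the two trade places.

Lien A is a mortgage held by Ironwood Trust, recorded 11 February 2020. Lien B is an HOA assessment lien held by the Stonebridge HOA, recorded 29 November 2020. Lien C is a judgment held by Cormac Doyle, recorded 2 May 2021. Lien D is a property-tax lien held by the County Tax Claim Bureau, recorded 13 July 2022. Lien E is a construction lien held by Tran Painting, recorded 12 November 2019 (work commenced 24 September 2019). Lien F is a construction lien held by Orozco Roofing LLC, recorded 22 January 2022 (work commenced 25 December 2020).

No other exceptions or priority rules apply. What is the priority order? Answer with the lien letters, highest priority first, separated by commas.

Effective dates after the stated exceptions: E's effective date is 24 September 2019, when work began; F is treated as recorded 25 December 2020, the work-commencement date.
D is a property-tax lien and takes priority over every other lien.
The other liens, earliest effective date first: E (24 September 2019), A (11 February 2020), B (29 November 2020), F (25 December 2020), C (2 May 2021).
A would otherwise be senior to F, so under the subordination agreement A and F exchange positions.

D, E, F, B, A, C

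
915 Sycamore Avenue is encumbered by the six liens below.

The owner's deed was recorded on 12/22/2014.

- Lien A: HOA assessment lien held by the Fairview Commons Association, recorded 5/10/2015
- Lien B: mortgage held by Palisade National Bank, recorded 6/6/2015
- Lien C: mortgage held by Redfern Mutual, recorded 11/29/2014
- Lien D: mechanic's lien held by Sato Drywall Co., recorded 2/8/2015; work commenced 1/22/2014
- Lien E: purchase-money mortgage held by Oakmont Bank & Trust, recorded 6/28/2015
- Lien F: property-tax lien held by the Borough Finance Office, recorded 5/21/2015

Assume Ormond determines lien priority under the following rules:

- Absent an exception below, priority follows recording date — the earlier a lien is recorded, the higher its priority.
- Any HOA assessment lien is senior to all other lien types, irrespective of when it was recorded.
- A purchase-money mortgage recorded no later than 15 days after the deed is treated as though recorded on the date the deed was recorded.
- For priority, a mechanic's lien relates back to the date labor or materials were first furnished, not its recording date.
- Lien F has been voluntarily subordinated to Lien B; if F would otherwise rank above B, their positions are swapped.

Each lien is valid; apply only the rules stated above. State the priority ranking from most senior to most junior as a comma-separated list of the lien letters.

Effective dates after the stated exceptions: D's effective date is 1/22/2014, when work began; E was recorded 188 days after the deed — beyond 15 days — so no relation-back applies.
A is an HOA assessment lien, so it outranks all other liens regardless of date.
Among the remaining liens, by effective date: D (1/22/2014), C (11/29/2014), F (5/21/2015), B (6/6/2015), E (6/28/2015).
The subordination applies — F was senior to B — so F and B swap.

A, D, C, B, F, E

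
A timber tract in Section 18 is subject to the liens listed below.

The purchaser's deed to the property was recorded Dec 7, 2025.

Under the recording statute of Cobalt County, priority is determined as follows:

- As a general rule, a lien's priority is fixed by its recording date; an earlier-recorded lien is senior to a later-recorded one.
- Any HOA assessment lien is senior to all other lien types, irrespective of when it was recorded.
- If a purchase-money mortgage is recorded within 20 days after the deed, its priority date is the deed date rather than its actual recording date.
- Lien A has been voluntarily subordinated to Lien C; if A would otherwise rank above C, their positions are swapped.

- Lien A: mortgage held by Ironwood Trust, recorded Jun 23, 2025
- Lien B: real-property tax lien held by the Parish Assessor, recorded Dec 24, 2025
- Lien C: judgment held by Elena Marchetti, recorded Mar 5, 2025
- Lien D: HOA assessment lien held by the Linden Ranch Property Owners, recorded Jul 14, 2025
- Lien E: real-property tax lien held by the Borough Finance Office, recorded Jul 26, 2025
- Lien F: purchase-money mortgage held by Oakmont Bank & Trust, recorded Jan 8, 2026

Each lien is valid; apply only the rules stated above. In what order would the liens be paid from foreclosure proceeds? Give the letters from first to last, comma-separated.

D, C, A, E, B, F

Adjusting effective dates: F missed the 20-day window (32 days after the deed), so its recording date stands.
D is an HOA assessment lien and takes priority over every other lien.
Remaining liens by effective date: C (Mar 5, 2025), A (Jun 23, 2025), E (Jul 26, 2025), B (Dec 24, 2025), F (Jan 8, 2026).
Since A is not senior to C, the subordination leaves the order unchanged.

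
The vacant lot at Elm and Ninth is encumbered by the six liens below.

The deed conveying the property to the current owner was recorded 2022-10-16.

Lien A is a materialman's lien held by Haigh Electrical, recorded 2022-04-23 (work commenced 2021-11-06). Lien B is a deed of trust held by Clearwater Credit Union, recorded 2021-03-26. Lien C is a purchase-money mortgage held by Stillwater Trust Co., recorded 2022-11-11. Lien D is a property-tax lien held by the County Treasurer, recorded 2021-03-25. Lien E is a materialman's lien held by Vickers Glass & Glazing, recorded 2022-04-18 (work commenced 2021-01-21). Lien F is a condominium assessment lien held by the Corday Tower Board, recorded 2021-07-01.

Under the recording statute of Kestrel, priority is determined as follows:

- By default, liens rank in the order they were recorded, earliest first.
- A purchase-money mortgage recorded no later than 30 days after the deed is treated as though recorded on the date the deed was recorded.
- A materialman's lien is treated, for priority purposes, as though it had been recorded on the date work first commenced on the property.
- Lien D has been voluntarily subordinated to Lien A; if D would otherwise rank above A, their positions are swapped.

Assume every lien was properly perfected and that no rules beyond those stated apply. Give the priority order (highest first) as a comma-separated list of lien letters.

Adjusting effective dates: A's effective date is 2021-11-06, when work began; C's effective date is the deed date, 2022-10-16; E is treated as recorded 2021-01-21, the work-commencement date.
By effective date: E (2021-01-21), D (2021-03-25), B (2021-03-26), F (2021-07-01), A (2021-11-06), C (2022-10-16).
D would otherwise be senior to A, so under the subordination agreement D and A exchange positions.

E, A, B, F, D, C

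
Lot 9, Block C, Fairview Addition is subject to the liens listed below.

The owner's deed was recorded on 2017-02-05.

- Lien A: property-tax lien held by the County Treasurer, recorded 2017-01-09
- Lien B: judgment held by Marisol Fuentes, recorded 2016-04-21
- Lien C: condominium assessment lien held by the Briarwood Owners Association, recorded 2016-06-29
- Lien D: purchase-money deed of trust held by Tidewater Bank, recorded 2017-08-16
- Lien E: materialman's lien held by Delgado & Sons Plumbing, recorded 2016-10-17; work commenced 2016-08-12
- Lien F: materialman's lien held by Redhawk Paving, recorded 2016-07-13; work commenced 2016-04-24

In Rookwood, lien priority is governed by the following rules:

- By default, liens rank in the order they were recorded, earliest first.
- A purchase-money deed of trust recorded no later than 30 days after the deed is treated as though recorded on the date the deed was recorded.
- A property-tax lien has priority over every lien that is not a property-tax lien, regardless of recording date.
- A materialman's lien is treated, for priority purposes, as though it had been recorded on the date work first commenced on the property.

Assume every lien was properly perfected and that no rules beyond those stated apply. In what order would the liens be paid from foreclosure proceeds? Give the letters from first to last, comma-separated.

A, B, F, C, E, D

Adjusting effective dates: D was recorded 192 days after the deed, outside the 30-day window, so it keeps its recording date; E's effective date is 2016-08-12, when work began; F is treated as recorded 2016-04-24, the work-commencement date.
A is a property-tax lien, so it outranks all other liens regardless of date.
Remaining liens by effective date: B (2016-04-21), F (2016-04-24), C (2016-06-29), E (2016-08-12), D (2017-08-16).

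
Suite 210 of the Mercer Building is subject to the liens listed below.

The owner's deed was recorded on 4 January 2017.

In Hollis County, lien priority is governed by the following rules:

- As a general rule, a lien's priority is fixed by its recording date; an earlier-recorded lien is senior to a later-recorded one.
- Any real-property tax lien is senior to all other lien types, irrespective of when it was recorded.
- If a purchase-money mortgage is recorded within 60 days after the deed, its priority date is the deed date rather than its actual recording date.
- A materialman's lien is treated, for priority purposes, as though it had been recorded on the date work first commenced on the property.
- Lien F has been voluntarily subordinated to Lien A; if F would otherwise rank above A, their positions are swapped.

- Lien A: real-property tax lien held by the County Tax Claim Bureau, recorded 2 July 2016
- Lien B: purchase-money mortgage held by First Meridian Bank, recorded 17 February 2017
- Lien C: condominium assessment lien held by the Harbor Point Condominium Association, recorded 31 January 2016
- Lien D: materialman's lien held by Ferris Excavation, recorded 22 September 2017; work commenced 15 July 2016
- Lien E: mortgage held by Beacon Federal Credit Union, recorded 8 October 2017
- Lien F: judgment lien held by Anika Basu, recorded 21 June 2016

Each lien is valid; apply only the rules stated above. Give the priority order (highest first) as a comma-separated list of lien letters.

A, C, F, D, B, E

Effective dates: B relates back to the deed date 4 January 2017; D relates back to 15 July 2016 (work commenced).
As a real-property tax lien, A is senior to every other lien.
The other liens, earliest effective date first: C (31 January 2016), F (21 June 2016), D (15 July 2016), B (4 January 2017), E (8 October 2017).
F already ranks below A; the subordination has no effect.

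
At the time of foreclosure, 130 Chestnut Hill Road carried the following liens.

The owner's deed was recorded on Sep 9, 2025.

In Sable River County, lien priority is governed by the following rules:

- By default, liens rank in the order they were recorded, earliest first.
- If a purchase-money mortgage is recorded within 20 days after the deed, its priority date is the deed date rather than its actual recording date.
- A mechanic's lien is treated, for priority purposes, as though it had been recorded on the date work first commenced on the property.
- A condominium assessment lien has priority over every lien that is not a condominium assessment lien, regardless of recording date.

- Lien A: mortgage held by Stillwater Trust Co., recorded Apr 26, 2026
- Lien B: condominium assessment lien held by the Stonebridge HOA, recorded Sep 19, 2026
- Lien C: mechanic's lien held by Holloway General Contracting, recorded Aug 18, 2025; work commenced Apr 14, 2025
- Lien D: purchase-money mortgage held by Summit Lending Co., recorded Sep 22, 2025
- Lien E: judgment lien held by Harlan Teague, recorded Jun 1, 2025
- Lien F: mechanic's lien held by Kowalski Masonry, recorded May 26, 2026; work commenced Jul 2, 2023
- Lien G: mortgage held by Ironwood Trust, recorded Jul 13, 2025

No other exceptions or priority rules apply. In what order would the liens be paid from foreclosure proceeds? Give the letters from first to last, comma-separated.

B, F, C, E, G, D, A

Effective dates: C's effective date is Apr 14, 2025, when work began; D's effective date is the deed date, Sep 9, 2025; F is treated as recorded Jul 2, 2023, the work-commencement date.
B, as a condominium assessment lien, has superpriority and ranks first.
Ordering the rest by effective date: F (Jul 2, 2023), C (Apr 14, 2025), E (Jun 1, 2025), G (Jul 13, 2025), D (Sep 9, 2025), A (Apr 26, 2026).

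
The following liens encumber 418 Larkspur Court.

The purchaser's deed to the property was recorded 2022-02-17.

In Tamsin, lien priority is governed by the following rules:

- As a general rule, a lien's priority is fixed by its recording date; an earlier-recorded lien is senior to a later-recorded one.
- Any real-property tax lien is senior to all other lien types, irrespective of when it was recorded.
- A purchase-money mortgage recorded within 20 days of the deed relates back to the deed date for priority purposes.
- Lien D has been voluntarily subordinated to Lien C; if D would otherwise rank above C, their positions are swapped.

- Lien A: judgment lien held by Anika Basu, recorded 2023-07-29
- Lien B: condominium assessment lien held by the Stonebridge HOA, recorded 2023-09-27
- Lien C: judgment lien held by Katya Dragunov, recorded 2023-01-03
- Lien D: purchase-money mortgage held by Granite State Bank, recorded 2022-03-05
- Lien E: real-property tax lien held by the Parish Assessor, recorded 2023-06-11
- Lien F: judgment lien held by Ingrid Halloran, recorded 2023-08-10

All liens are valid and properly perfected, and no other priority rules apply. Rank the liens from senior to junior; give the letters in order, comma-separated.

E, C, D, A, F, B

First, effective dates: D was recorded within the 20-day window, so its effective date is the deed date 2022-02-17.
E is a real-property tax lien and takes priority over every other lien.
The other liens, earliest effective date first: D (2022-02-17), C (2023-01-03), A (2023-07-29), F (2023-08-10), B (2023-09-27).
D would otherwise be senior to C, so under the subordination agreement D and C exchange positions.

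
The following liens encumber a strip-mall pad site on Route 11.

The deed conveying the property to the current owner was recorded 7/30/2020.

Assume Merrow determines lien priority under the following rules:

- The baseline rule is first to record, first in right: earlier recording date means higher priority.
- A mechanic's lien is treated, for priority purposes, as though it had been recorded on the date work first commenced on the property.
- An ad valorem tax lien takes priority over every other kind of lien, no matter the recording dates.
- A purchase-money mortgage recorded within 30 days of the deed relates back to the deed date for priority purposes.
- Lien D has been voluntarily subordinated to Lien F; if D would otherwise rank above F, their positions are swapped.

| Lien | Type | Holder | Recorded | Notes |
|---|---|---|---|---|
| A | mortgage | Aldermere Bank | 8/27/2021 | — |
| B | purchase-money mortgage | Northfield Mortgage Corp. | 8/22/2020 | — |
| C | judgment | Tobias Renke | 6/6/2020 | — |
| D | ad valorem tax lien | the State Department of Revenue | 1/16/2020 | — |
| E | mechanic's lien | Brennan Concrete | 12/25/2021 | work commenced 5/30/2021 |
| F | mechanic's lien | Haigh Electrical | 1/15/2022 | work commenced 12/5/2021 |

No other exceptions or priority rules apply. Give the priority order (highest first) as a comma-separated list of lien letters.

Effective dates: B's effective date is the deed date, 7/30/2020; E is treated as recorded 5/30/2021, the work-commencement date; F relates back to 12/5/2021 (work commenced).
As an ad valorem tax lien, D is senior to every other lien.
Among the remaining liens, by effective date: C (6/6/2020), B (7/30/2020), E (5/30/2021), A (8/27/2021), F (12/5/2021).
Because D would otherwise rank above F, the subordination swaps them.

F, C, B, E, A, D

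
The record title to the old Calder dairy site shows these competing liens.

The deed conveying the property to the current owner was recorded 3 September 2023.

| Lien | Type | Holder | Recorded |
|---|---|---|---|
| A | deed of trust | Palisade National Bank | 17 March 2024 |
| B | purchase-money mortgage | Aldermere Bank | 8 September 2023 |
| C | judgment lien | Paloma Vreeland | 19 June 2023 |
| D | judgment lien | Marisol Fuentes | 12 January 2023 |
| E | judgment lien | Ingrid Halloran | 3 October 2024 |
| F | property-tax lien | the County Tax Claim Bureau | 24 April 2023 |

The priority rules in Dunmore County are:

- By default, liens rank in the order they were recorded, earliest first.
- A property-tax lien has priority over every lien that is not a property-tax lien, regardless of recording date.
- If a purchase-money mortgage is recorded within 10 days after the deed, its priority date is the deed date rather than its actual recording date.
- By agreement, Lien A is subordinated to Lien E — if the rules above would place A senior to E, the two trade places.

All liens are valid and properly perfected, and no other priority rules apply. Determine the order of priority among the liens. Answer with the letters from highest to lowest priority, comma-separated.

Effective dates after the stated exceptions: B was recorded within the 10-day window, so its effective date is the deed date 3 September 2023.
F is a property-tax lien and takes priority over every other lien.
The other liens, earliest effective date first: D (12 January 2023), C (19 June 2023), B (3 September 2023), A (17 March 2024), E (3 October 2024).
Because A would otherwise rank above E, the subordination swaps them.

F, D, C, B, E, A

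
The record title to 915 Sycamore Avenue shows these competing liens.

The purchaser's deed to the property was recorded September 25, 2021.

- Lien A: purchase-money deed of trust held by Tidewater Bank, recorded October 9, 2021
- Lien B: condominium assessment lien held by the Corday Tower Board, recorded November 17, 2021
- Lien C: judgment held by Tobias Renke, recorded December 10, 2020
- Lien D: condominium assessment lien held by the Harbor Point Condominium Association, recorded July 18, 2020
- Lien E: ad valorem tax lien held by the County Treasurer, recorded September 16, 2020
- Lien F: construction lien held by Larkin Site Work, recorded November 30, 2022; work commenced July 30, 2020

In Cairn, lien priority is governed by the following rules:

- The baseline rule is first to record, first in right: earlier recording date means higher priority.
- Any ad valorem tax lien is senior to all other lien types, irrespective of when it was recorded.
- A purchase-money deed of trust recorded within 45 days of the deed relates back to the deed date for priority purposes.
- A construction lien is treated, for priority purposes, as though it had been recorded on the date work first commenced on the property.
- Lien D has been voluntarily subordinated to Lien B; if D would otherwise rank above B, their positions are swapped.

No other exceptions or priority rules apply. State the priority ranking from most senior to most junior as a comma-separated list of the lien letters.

E, B, F, C, A, D

Effective dates: A was recorded within the 45-day window, so its effective date is the deed date September 25, 2021; F's effective date is July 30, 2020, when work began.
E is an ad valorem tax lien and takes priority over every other lien.
Among the remaining liens, by effective date: D (July 18, 2020), F (July 30, 2020), C (December 10, 2020), A (September 25, 2021), B (November 17, 2021).
D is senior to B before the subordination, so the two trade places.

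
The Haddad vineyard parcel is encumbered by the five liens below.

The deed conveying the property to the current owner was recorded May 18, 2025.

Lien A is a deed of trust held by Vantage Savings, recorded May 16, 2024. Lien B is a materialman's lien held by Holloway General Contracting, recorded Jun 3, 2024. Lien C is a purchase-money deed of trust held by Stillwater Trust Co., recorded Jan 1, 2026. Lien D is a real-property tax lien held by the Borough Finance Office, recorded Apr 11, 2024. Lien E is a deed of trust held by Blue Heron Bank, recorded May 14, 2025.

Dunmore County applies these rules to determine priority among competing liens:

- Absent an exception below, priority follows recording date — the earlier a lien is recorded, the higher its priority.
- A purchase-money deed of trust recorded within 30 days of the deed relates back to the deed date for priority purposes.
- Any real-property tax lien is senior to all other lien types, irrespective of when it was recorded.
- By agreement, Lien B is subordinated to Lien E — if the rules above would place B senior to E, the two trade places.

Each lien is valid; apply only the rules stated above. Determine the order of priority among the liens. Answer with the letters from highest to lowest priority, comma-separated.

Effective dates after the stated exceptions: C was recorded 228 days after the deed, outside the 30-day window, so it keeps its recording date.
D, as a real-property tax lien, has superpriority and ranks first.
Among the remaining liens, by effective date: A (May 16, 2024), B (Jun 3, 2024), E (May 14, 2025), C (Jan 1, 2026).
Because B would otherwise rank above E, the subordination swaps them.

D, A, E, B, C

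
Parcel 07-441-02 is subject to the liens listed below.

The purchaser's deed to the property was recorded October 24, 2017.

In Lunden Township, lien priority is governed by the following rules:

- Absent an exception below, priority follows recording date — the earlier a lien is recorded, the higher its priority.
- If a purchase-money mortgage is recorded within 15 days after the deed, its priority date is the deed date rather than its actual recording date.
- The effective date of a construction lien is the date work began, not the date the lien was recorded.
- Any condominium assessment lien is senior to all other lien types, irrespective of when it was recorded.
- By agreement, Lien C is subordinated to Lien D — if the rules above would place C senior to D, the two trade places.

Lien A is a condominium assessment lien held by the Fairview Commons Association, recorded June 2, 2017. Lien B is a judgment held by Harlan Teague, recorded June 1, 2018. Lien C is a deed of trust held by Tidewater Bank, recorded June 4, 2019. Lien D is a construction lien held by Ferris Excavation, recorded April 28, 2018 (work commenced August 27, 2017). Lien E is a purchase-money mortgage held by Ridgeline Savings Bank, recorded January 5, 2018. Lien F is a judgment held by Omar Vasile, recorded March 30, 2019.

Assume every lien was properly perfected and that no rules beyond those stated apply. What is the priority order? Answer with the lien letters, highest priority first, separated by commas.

A, D, E, B, F, C

First, effective dates: D's effective date is August 27, 2017, when work began; E was recorded 73 days after the deed, outside the 15-day window, so it keeps its recording date.
A, as a condominium assessment lien, has superpriority and ranks first.
Remaining liens by effective date: D (August 27, 2017), E (January 5, 2018), B (June 1, 2018), F (March 30, 2019), C (June 4, 2019).
C is already junior to D, so the subordination agreement changes nothing.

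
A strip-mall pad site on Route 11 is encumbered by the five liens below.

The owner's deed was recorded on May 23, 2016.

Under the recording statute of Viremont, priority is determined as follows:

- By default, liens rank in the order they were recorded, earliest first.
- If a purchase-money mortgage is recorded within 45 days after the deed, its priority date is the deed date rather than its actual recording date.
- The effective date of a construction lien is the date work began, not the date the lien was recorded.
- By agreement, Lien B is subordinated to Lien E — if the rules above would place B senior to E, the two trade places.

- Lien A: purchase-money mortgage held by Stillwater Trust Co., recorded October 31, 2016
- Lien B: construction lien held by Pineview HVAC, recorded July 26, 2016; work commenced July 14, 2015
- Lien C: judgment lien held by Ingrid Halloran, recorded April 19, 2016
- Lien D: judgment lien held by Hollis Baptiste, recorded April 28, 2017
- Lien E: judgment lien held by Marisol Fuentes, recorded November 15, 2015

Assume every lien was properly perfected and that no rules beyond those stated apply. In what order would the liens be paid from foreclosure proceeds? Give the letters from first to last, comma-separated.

Adjusting effective dates: A missed the 45-day window (161 days after the deed), so its recording date stands; B's effective date is July 14, 2015, when work began.
Ordering by effective date: B (July 14, 2015), E (November 15, 2015), C (April 19, 2016), A (October 31, 2016), D (April 28, 2017).
B would otherwise be senior to E, so under the subordination agreement B and E exchange positions.

E, B, C, A, D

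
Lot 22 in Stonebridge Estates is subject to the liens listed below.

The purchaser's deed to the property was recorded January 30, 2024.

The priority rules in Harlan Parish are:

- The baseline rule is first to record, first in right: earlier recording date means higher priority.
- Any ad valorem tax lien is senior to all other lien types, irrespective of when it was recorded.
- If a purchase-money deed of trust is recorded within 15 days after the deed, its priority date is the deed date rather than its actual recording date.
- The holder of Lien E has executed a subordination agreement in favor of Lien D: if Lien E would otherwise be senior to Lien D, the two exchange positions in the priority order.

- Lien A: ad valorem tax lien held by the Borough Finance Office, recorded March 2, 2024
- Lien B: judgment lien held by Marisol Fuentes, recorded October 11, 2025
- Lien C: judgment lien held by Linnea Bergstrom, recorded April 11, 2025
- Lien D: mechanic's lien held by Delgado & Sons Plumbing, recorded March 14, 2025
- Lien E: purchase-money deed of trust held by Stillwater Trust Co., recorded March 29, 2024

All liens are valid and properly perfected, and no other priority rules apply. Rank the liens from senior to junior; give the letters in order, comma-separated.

Effective dates: E was recorded 59 days after the deed, outside the 15-day window, so it keeps its recording date.
As an ad valorem tax lien, A is senior to every other lien.
Remaining liens by effective date: E (March 29, 2024), D (March 14, 2025), C (April 11, 2025), B (October 11, 2025).
E would otherwise be senior to D, so under the subordination agreement E and D exchange positions.

A, D, E, C, B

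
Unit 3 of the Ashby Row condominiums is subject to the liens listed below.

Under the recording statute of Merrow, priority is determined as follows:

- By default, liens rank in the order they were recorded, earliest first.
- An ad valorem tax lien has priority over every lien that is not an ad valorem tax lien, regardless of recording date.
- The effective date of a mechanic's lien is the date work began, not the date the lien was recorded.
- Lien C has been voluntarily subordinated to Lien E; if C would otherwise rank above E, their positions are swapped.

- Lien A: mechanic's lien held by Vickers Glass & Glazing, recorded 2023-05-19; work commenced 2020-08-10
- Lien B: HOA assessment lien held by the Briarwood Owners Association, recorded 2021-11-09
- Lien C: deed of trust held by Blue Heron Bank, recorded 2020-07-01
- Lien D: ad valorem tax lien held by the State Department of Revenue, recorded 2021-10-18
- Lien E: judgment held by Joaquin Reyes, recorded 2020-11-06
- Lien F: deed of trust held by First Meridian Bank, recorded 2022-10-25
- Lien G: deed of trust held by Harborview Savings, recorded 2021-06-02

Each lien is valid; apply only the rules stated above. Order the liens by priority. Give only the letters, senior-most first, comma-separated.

First, effective dates: A is treated as recorded 2020-08-10, the work-commencement date.
As an ad valorem tax lien, D is senior to every other lien.
Ordering the rest by effective date: C (2020-07-01), A (2020-08-10), E (2020-11-06), G (2021-06-02), B (2021-11-09), F (2022-10-25).
Because C would otherwise rank above E, the subordination swaps them.

D, E, A, C, G, B, F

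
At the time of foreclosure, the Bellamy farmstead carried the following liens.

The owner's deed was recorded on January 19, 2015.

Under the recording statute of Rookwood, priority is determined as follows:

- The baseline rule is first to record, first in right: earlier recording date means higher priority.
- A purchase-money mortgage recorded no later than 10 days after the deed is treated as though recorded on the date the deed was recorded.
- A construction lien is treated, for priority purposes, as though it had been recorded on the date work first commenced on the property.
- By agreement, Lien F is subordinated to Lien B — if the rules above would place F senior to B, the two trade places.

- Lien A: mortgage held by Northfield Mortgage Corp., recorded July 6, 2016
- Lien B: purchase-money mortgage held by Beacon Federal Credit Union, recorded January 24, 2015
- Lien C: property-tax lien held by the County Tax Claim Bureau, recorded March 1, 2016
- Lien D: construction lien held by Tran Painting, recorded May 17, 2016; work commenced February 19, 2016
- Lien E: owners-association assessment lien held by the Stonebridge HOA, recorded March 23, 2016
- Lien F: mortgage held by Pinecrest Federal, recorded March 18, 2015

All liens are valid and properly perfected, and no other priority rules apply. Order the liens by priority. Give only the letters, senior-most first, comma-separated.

B, F, D, C, E, A

Adjusting effective dates: B was recorded within the 10-day window, so its effective date is the deed date January 19, 2015; D relates back to February 19, 2016 (work commenced).
By effective date: B (January 19, 2015), F (March 18, 2015), D (February 19, 2016), C (March 1, 2016), E (March 23, 2016), A (July 6, 2016).
F already ranks below B; the subordination has no effect.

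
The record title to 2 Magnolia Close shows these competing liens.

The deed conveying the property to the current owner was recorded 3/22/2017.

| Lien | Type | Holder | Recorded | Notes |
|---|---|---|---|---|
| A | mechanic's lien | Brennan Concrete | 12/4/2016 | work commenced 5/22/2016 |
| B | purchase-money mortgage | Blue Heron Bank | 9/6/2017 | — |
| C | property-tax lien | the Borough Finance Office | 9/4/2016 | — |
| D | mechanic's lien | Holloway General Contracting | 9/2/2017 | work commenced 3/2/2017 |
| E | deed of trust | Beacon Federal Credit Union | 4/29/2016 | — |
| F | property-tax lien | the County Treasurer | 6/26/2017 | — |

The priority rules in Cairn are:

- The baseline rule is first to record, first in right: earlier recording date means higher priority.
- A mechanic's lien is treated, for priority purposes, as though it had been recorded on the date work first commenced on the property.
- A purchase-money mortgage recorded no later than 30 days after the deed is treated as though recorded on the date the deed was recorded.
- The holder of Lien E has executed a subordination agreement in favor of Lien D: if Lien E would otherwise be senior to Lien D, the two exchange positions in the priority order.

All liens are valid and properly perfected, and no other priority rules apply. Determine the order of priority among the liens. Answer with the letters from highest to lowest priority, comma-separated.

D, A, C, E, F, B

Effective dates: A relates back to 5/22/2016 (work commenced); B missed the 30-day window (168 days after the deed), so its recording date stands; D relates back to 3/2/2017 (work commenced).
Ordering by effective date: E (4/29/2016), A (5/22/2016), C (9/4/2016), D (3/2/2017), F (6/26/2017), B (9/6/2017).
E is senior to D before the subordination, so the two trade places.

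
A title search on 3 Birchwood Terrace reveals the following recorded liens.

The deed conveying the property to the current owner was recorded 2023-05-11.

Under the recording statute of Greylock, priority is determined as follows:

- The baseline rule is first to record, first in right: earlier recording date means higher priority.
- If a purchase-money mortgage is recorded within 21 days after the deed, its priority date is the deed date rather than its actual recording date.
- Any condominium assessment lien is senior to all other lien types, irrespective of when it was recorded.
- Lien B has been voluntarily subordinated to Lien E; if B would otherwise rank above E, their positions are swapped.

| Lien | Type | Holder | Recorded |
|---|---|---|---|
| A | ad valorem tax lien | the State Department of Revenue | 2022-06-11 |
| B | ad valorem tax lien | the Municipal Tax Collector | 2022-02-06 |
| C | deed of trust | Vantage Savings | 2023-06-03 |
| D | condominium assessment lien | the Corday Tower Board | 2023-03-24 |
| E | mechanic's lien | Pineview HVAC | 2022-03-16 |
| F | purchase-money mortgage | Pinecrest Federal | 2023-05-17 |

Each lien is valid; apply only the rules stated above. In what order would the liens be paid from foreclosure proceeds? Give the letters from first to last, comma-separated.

First, effective dates: F was recorded within the 21-day window, so its effective date is the deed date 2023-05-11.
D is a condominium assessment lien, so it outranks all other liens regardless of date.
Among the remaining liens, by effective date: B (2022-02-06), E (2022-03-16), A (2022-06-11), F (2023-05-11), C (2023-06-03).
Because B would otherwise rank above E, the subordination swaps them.

D, E, B, A, F, C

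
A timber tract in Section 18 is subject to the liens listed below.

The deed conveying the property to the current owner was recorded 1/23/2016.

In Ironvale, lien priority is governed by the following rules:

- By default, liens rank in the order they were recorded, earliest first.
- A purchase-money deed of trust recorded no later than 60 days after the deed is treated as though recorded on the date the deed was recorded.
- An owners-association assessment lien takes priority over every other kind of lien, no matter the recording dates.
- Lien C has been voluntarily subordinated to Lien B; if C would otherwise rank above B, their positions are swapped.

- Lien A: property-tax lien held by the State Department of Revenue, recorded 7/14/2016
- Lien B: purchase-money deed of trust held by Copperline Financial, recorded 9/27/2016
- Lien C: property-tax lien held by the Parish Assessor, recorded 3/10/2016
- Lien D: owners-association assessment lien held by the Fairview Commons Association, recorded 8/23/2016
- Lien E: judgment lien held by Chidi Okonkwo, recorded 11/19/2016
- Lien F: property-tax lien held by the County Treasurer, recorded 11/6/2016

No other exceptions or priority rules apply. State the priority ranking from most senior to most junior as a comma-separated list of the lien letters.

Effective dates after the stated exceptions: B missed the 60-day window (248 days after the deed), so its recording date stands.
D is an owners-association assessment lien and takes priority over every other lien.
Ordering the rest by effective date: C (3/10/2016), A (7/14/2016), B (9/27/2016), F (11/6/2016), E (11/19/2016).
C would otherwise be senior to B, so under the subordination agreement C and B exchange positions.

D, B, A, C, F, E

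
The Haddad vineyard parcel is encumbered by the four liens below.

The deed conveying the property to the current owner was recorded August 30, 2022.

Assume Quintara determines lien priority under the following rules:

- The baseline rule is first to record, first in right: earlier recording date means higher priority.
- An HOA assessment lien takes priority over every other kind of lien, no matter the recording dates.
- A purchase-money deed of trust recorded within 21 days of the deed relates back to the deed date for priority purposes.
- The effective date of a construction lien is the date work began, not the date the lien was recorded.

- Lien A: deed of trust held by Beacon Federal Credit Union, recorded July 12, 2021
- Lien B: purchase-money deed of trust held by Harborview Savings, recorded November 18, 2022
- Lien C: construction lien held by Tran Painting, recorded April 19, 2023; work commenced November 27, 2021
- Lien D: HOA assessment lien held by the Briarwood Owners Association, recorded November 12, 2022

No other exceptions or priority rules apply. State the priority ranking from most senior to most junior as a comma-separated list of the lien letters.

D, A, C, B

Adjusting effective dates: B missed the 21-day window (80 days after the deed), so its recording date stands; C's effective date is November 27, 2021, when work began.
D is an HOA assessment lien and takes priority over every other lien.
The other liens, earliest effective date first: A (July 12, 2021), C (November 27, 2021), B (November 18, 2022).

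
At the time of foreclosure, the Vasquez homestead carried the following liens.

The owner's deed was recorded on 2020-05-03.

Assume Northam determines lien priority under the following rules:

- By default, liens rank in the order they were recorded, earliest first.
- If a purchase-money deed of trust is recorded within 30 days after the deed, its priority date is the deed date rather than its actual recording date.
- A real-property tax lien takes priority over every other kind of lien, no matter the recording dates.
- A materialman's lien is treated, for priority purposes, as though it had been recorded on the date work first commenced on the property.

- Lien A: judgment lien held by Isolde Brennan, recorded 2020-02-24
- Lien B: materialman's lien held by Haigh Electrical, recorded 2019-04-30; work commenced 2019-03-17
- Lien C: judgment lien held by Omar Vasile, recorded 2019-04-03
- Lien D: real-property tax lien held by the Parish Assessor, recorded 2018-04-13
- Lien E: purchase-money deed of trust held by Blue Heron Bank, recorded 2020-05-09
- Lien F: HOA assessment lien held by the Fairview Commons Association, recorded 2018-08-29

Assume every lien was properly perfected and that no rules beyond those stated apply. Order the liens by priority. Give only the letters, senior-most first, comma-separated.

Adjusting effective dates: B is treated as recorded 2019-03-17, the work-commencement date; E's effective date is the deed date, 2020-05-03.
D, as a real-property tax lien, has superpriority and ranks first.
Ordering the rest by effective date: F (2018-08-29), B (2019-03-17), C (2019-04-03), A (2020-02-24), E (2020-05-03).

D, F, B, C, A, E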